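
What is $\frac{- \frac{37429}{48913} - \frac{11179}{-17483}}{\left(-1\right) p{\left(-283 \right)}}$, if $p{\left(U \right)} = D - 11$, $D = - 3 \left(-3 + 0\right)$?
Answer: $- \frac{53786390}{855145979} \approx -0.062897$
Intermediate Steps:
$D = 9$ ($D = \left(-3\right) \left(-3\right) = 9$)
$p{\left(U \right)} = -2$ ($p{\left(U \right)} = 9 - 11 = -2$)
$\frac{- \frac{37429}{48913} - \frac{11179}{-17483}}{\left(-1\right) p{\left(-283 \right)}} = \frac{- \frac{37429}{48913} - \frac{11179}{-17483}}{\left(-1\right) \left(-2\right)} = \frac{\left(-37429\right) \frac{1}{48913} - - \frac{11179}{17483}}{2} = \left(- \frac{37429}{48913} + \frac{11179}{17483}\right) \frac{1}{2} = \left(- \frac{107572780}{855145979}\right) \frac{1}{2} = - \frac{53786390}{855145979}$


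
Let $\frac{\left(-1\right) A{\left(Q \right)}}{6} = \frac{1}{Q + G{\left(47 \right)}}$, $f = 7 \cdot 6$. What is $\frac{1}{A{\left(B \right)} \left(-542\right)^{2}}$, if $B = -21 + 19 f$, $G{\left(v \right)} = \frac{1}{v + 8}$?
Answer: $- \frac{5342}{12117765} \approx -0.00044084$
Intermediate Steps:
$f = 42$
$G{\left(v \right)} = \frac{1}{8 + v}$
$B = 777$ ($B = -21 + 19 \cdot 42 = -21 + 798 = 777$)
$A{\left(Q \right)} = - \frac{6}{\frac{1}{55} + Q}$ ($A{\left(Q \right)} = - \frac{6}{Q + \frac{1}{8 + 47}} = - \frac{6}{Q + \frac{1}{55}} = - \frac{6}{\frac{1}{55} + Q}$)
$\frac{1}{A{\left(B \right)} \left(-542\right)^{2}} = \frac{1}{- \frac{330}{1 + 55 \cdot 777} \left(-542\right)^{2}} = \frac{1}{- \frac{330}{1 + 42735} \cdot 293764} = \frac{1}{\left(-330\right) \frac{1}{42736}} \cdot \frac{1}{293764} = \frac{1}{- \frac{165}{21368}} \cdot \frac{1}{293764} = \left(- \frac{21368}{165}\right) \frac{1}{293764} = - \frac{5342}{12117765}$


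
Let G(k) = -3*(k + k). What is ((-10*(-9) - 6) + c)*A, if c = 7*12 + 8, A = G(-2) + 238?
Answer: 44000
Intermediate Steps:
G(k) = -6*k
A = 250 (A = -6*(-2) + 238 = 12 + 238 = 250)
c = 92 (c = 84 + 8 = 92)
((-10*(-9) - 6) + c)*A = ((-10*(-9) - 6) + 92)*250 = ((90 - 6) + 92)*250 = (84 + 92)*250 = 176*250 = 44000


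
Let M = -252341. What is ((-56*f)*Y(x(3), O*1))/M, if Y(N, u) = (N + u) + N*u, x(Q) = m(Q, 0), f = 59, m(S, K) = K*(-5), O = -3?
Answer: -9912/252341 ≈ -0.039280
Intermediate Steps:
m(S, K) = -5*K
x(Q) = 0 (x(Q) = -5*0 = 0)
Y(N, u) = N + u + N*u
((-56*f)*Y(x(3), O*1))/M = ((-56*59)*(0 - 3*1 + 0*(-3*1)))/(-252341) = -3304*(0 - 3 + 0*(-3))*(-1/252341) = -3304*(0 - 3 + 0)*(-1/252341) = -3304*(-3)*(-1/252341) = 9912*(-1/252341) = -9912/252341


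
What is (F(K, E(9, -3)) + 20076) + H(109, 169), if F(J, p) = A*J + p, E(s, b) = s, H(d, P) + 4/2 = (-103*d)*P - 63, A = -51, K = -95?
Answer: -1872498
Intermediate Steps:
H(d, P) = -65 - 103*P*d (H(d, P) = -2 + ((-103*d)*P - 63) = -2 + (-103*P*d - 63) = -2 + (-63 - 103*P*d) = -65 - 103*P*d)
F(J, p) = p - 51*J (F(J, p) = -51*J + p = p - 51*J)
(F(K, E(9, -3)) + 20076) + H(109, 169) = ((9 - 51*(-95)) + 20076) + (-65 - 103*169*109) = ((9 + 4845) + 20076) + (-65 - 1897363) = (4854 + 20076) - 1897428 = 24930 - 1897428 = -1872498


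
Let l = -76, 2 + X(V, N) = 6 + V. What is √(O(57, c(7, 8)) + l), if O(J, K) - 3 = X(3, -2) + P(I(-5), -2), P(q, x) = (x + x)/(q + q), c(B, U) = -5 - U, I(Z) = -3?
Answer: 14*I*√3/3 ≈ 8.0829*I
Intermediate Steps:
X(V, N) = 4 + V (X(V, N) = -2 + (6 + V) = 4 + V)
P(q, x) = x/q (P(q, x) = (2*x)/((2*q)) = (2*x)*(1/(2*q)) = x/q)
O(J, K) = 32/3 (O(J, K) = 3 + ((4 + 3) - 2/(-3)) = 3 + (7 - 2*(-⅓)) = 3 + (7 + ⅔) = 3 + 23/3 = 32/3)
√(O(57, c(7, 8)) + l) = √(32/3 - 76) = √(-196/3) = 14*I*√3/3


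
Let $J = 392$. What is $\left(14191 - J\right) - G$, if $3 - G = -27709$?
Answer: $-13913$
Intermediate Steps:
$G = 27712$ ($G = 3 - -27709 = 3 + 27709 = 27712$)
$\left(14191 - J\right) - G = \left(14191 - 392\right) - 27712 = 13799 - 27712 = -13913$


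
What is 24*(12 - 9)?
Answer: 72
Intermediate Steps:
24*(12 - 9) = 24*3 = 72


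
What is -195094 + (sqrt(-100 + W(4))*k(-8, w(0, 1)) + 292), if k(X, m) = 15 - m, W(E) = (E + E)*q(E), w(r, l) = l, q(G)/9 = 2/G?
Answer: -194802 + 112*I ≈ -1.948e+5 + 112.0*I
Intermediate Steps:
q(G) = 18/G (q(G) = 9*(2/G) = 18/G)
W(E) = 36 (W(E) = (E + E)*(18/E) = (2*E)*(18/E) = 36)
-195094 + (sqrt(-100 + W(4))*k(-8, w(0, 1)) + 292) = -195094 + (sqrt(-100 + 36)*(15 - 1*1) + 292) = -195094 + (sqrt(-64)*(15 - 1) + 292) = -195094 + ((8*I)*14 + 292) = -195094 + (112*I + 292) = -195094 + (292 + 112*I) = -194802 + 112*I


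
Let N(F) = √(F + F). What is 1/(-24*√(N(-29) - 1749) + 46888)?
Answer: 1/(46888 - 24*√(-1749 + I*√58)) ≈ 2.1319e-5 + 4.564e-7*I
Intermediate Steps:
N(F) = √2*√F (N(F) = √(2*F) = √2*√F)
1/(-24*√(N(-29) - 1749) + 46888) = 1/(-24*√(√2*√(-29) - 1749) + 46888) = 1/(-24*√(√2*(I*√29) - 1749) + 46888) = 1/(-24*√(I*√58 - 1749) + 46888) = 1/(-24*√(-1749 + I*√58) + 46888) = 1/(46888 - 24*√(-1749 + I*√58))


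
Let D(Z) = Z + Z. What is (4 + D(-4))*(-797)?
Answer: 3188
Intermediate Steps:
D(Z) = 2*Z
(4 + D(-4))*(-797) = (4 + 2*(-4))*(-797) = (4 - 8)*(-797) = -4*(-797) = 3188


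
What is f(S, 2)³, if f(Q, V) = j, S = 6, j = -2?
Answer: -8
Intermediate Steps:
f(Q, V) = -2
f(S, 2)³ = (-2)³ = -8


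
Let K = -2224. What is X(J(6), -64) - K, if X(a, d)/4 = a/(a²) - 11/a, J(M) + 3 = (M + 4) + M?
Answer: 28872/13 ≈ 2220.9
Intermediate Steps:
J(M) = 1 + 2*M (J(M) = -3 + ((M + 4) + M) = -3 + ((4 + M) + M) = -3 + (4 + 2*M) = 1 + 2*M)
X(a, d) = -40/a (X(a, d) = 4*(a/(a²) - 11/a) = 4*(a/a² - 11/a) = 4*(1/a - 11/a) = 4*(-10/a) = -40/a)
X(J(6), -64) - K = -40/(1 + 2*6) - 1*(-2224) = -40/(1 + 12) + 2224 = -40/13 + 2224 = 28872/13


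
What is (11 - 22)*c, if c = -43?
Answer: 473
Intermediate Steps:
(11 - 22)*c = (11 - 22)*(-43) = -11*(-43) = 473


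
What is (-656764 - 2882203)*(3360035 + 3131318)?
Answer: -22972684052351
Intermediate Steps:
(-656764 - 2882203)*(3360035 + 3131318) = -3538967*6491353 = -22972684052351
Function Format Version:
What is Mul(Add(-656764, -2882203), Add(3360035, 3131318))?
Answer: -22972684052351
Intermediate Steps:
Mul(Add(-656764, -2882203), Add(3360035, 3131318)) = Mul(-3538967, 6491353) = -22972684052351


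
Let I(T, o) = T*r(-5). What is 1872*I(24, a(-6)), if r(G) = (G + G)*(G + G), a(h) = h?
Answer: 4492800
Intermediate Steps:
r(G) = 4*G² (r(G) = (2*G)*(2*G) = 4*G²)
I(T, o) = 100*T (I(T, o) = T*(4*(-5)²) = T*(4*25) = T*100 = 100*T)
1872*I(24, a(-6)) = 1872*(100*24) = 1872*2400 = 4492800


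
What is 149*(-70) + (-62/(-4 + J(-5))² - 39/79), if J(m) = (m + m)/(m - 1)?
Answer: -40420523/3871 ≈ -10442.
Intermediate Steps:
J(m) = 2*m/(-1 + m) (J(m) = (2*m)/(-1 + m) = 2*m/(-1 + m))
149*(-70) + (-62/(-4 + J(-5))² - 39/79) = 149*(-70) + (-62/(-4 + 2*(-5)/(-1 - 5))² - 39/79) = -10430 + (-62/(-4 + 2*(-5)/(-6))² - 39*1/79) = -10430 + (-62/(-4 + 2*(-5)*(-⅙))² - 39/79) = -10430 + (-62/(-4 + 5/3)² - 39/79) = -10430 + (-62/((-7/3)²) - 39/79) = -10430 + (-62/49/9 - 39/79) = -10430 + (-62*9/49 - 39/79) = -10430 + (-558/49 - 39/79) = -10430 - 45993/3871 = -40420523/3871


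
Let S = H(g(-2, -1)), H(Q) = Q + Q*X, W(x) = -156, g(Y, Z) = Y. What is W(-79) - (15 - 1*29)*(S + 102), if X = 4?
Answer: 1132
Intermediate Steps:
H(Q) = 5*Q (H(Q) = Q + Q*4 = Q + 4*Q = 5*Q)
S = -10 (S = 5*(-2) = -10)
W(-79) - (15 - 1*29)*(S + 102) = -156 - (15 - 1*29)*(-10 + 102) = -156 - (15 - 29)*92 = -156 - (-14)*92 = -156 - 1*(-1288) = -156 + 1288 = 1132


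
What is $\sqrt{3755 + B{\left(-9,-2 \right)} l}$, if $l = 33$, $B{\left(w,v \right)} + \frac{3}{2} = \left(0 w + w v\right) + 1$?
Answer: $\frac{\sqrt{17330}}{2} \approx 65.822$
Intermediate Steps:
$B{\left(w,v \right)} = - \frac{1}{2} + v w$ ($B{\left(w,v \right)} = - \frac{3}{2} + \left(\left(0 w + w v\right) + 1\right) = - \frac{3}{2} + \left(\left(0 + v w\right) + 1\right) = - \frac{3}{2} + \left(v w + 1\right) = - \frac{3}{2} + \left(1 + v w\right) = - \frac{1}{2} + v w$)
$\sqrt{3755 + B{\left(-9,-2 \right)} l} = \sqrt{3755 + \left(- \frac{1}{2} - -18\right) 33} = \sqrt{3755 + \left(- \frac{1}{2} + 18\right) 33} = \sqrt{3755 + \frac{35}{2} \cdot 33} = \sqrt{3755 + \frac{1155}{2}} = \sqrt{\frac{8665}{2}} = \frac{\sqrt{17330}}{2}$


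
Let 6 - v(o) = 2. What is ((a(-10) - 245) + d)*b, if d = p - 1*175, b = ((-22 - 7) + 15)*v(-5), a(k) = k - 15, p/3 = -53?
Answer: 33824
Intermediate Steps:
p = -159 (p = 3*(-53) = -159)
v(o) = 4 (v(o) = 6 - 1*2 = 6 - 2 = 4)
a(k) = -15 + k
b = -56 (b = ((-22 - 7) + 15)*4 = (-29 + 15)*4 = -14*4 = -56)
d = -334 (d = -159 - 1*175 = -159 - 175 = -334)
((a(-10) - 245) + d)*b = (((-15 - 10) - 245) - 334)*(-56) = ((-25 - 245) - 334)*(-56) = (-270 - 334)*(-56) = -604*(-56) = 33824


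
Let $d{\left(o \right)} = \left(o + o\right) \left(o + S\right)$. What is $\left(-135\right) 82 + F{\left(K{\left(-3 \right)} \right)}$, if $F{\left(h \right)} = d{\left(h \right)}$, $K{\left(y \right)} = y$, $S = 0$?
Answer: $-11052$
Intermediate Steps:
$d{\left(o \right)} = 2 o^{2}$ ($d{\left(o \right)} = \left(o + o\right) \left(o + 0\right) = 2 o o = 2 o^{2}$)
$F{\left(h \right)} = 2 h^{2}$
$\left(-135\right) 82 + F{\left(K{\left(-3 \right)} \right)} = \left(-135\right) 82 + 2 \left(-3\right)^{2} = -11070 + 2 \cdot 9 = -11070 + 18 = -11052$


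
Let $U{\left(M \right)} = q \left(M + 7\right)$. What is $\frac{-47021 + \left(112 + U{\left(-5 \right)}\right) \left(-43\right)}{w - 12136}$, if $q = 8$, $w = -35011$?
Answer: $\frac{52525}{47147} \approx 1.1141$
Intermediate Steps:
$U{\left(M \right)} = 56 + 8 M$ ($U{\left(M \right)} = 8 \left(M + 7\right) = 8 \left(7 + M\right) = 56 + 8 M$)
$\frac{-47021 + \left(112 + U{\left(-5 \right)}\right) \left(-43\right)}{w - 12136} = \frac{-47021 + \left(112 + \left(56 + 8 \left(-5\right)\right)\right) \left(-43\right)}{-35011 - 12136} = \frac{-47021 + \left(112 + \left(56 - 40\right)\right) \left(-43\right)}{-47147} = \left(-47021 + \left(112 + 16\right) \left(-43\right)\right) \left(- \frac{1}{47147}\right) = \left(-47021 + 128 \left(-43\right)\right) \left(- \frac{1}{47147}\right) = \left(-47021 - 5504\right) \left(- \frac{1}{47147}\right) = \left(-52525\right) \left(- \frac{1}{47147}\right) = \frac{52525}{47147}$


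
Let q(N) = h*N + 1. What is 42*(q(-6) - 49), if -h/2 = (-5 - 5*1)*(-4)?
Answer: 18144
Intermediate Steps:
h = -80 (h = -2*(-5 - 5*1)*(-4) = -2*(-5 - 5)*(-4) = -(-20)*(-4) = -2*40 = -80)
q(N) = 1 - 80*N (q(N) = -80*N + 1 = 1 - 80*N)
42*(q(-6) - 49) = 42*((1 - 80*(-6)) - 49) = 42*((1 + 480) - 49) = 42*(481 - 49) = 42*432 = 18144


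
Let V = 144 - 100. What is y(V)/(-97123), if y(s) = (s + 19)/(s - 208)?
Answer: 63/15928172 ≈ 3.9553e-6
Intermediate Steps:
V = 44
y(s) = (19 + s)/(-208 + s)
y(V)/(-97123) = ((19 + 44)/(-208 + 44))/(-97123) = (63/(-164))*(-1/97123) = -1/164*63*(-1/97123) = -63/164*(-1/97123) = 63/15928172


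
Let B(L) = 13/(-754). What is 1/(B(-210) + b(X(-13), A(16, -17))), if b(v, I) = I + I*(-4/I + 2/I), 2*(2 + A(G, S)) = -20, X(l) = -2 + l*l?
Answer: -58/813 ≈ -0.071341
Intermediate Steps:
X(l) = -2 + l**2
A(G, S) = -12 (A(G, S) = -2 + (1/2)*(-20) = -2 - 10 = -12)
b(v, I) = -2 + I (b(v, I) = I + I*(-2/I) = I - 2 = -2 + I)
B(L) = -1/58 (B(L) = 13*(-1/754) = -1/58)
1/(B(-210) + b(X(-13), A(16, -17))) = 1/(-1/58 + (-2 - 12)) = 1/(-1/58 - 14) = 1/(-813/58) = -58/813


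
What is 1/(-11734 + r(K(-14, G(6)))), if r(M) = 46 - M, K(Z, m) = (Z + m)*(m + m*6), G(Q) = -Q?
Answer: -1/12528 ≈ -7.9821e-5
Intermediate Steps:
K(Z, m) = 7*m*(Z + m) (K(Z, m) = (Z + m)*(m + 6*m) = (Z + m)*(7*m) = 7*m*(Z + m))
1/(-11734 + r(K(-14, G(6)))) = 1/(-11734 + (46 - 7*(-1*6)*(-14 - 1*6))) = 1/(-11734 + (46 - 7*(-6)*(-14 - 6))) = 1/(-11734 + (46 - 7*(-6)*(-20))) = 1/(-11734 + (46 - 1*840)) = 1/(-11734 + (46 - 840)) = 1/(-11734 - 794) = 1/(-12528) = -1/12528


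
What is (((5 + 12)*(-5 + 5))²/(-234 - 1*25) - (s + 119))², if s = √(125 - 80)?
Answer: 14206 + 714*√5 ≈ 15803.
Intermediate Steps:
s = 3*√5 (s = √45 = 3*√5 ≈ 6.7082)
(((5 + 12)*(-5 + 5))²/(-234 - 1*25) - (s + 119))² = (((5 + 12)*(-5 + 5))²/(-234 - 1*25) - (3*√5 + 119))² = ((17*0)²/(-234 - 25) - (119 + 3*√5))² = (0²/(-259) + (-119 - 3*√5))² = (0*(-1/259) + (-119 - 3*√5))² = (0 + (-119 - 3*√5))² = (-119 - 3*√5)²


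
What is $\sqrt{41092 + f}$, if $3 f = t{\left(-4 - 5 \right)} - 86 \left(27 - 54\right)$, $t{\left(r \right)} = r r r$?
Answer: $\sqrt{41623} \approx 204.02$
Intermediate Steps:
$t{\left(r \right)} = r^{3}$ ($t{\left(r \right)} = r^{2} r = r^{3}$)
$f = 531$ ($f = \frac{\left(-4 - 5\right)^{3} - 86 \left(27 - 54\right)}{3} = \frac{\left(-4 - 5\right)^{3} - -2322}{3} = \frac{\left(-9\right)^{3} + 2322}{3} = \frac{-729 + 2322}{3} = \frac{1}{3} \cdot 1593 = 531$)
$\sqrt{41092 + f} = \sqrt{41092 + 531} = \sqrt{41623}$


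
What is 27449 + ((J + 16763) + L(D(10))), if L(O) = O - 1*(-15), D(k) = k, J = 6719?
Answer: 50956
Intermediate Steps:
L(O) = 15 + O (L(O) = O + 15 = 15 + O)
27449 + ((J + 16763) + L(D(10))) = 27449 + ((6719 + 16763) + (15 + 10)) = 27449 + (23482 + 25) = 27449 + 23507 = 50956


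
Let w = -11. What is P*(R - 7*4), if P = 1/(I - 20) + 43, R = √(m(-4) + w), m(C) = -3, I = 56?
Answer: -10843/9 + 1549*I*√14/36 ≈ -1204.8 + 161.0*I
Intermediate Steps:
R = I*√14 (R = √(-3 - 11) = √(-14) = I*√14 ≈ 3.7417*I)
P = 1549/36 (P = 1/(56 - 20) + 43 = 1/36 + 43 = 1549/36 ≈ 43.028)
P*(R - 7*4) = 1549*(I*√14 - 7*4)/36 = 1549*(I*√14 - 28)/36 = 1549*(-28 + I*√14)/36 = -10843/9 + 1549*I*√14/36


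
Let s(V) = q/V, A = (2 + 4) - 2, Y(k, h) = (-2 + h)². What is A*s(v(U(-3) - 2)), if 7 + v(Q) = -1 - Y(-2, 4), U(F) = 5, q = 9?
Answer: -3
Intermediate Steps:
v(Q) = -12 (v(Q) = -7 + (-1 - (-2 + 4)²) = -7 + (-1 - 1*2²) = -7 + (-1 - 1*4) = -7 + (-1 - 4) = -7 - 5 = -12)
A = 4 (A = 6 - 2 = 4)
s(V) = 9/V
A*s(v(U(-3) - 2)) = 4*(9/(-12)) = 4*(9*(-1/12)) = 4*(-¾) = -3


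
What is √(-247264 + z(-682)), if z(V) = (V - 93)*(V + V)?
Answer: 2*√202459 ≈ 899.91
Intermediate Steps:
z(V) = 2*V*(-93 + V) (z(V) = (-93 + V)*(2*V) = 2*V*(-93 + V))
√(-247264 + z(-682)) = √(-247264 + 2*(-682)*(-93 - 682)) = √(-247264 + 2*(-682)*(-775)) = √(-247264 + 1057100) = √809836 = 2*√202459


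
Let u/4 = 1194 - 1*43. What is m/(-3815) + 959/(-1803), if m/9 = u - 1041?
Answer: -8782198/982635 ≈ -8.9374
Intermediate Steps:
u = 4604 (u = 4*(1194 - 1*43) = 4*(1194 - 43) = 4*1151 = 4604)
m = 32067 (m = 9*(4604 - 1041) = 9*3563 = 32067)
m/(-3815) + 959/(-1803) = 32067/(-3815) + 959/(-1803) = 32067*(-1/3815) + 959*(-1/1803) = -4581/545 - 959/1803 = -8782198/982635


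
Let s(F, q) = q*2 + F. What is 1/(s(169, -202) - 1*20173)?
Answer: -1/20408 ≈ -4.9000e-5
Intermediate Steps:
s(F, q) = F + 2*q (s(F, q) = 2*q + F = F + 2*q)
1/(s(169, -202) - 1*20173) = 1/((169 + 2*(-202)) - 1*20173) = 1/((169 - 404) - 20173) = 1/(-235 - 20173) = 1/(-20408) = -1/20408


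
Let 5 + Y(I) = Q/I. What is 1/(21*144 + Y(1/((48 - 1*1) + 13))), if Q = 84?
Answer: 1/8059 ≈ 0.00012408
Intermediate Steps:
Y(I) = -5 + 84/I
1/(21*144 + Y(1/((48 - 1*1) + 13))) = 1/(21*144 + (-5 + 84/(1/((48 - 1*1) + 13)))) = 1/(3024 + (-5 + 84/(1/((48 - 1) + 13)))) = 1/(3024 + (-5 + 84/(1/(47 + 13)))) = 1/(3024 + (-5 + 84/(1/60))) = 1/(3024 + (-5 + 84*60)) = 1/(3024 + (-5 + 5040)) = 1/(3024 + 5035) = 1/8059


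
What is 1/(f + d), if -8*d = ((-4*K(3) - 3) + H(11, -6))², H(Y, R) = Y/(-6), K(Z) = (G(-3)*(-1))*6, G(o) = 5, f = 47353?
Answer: 288/13160183 ≈ 2.1884e-5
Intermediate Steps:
K(Z) = -30 (K(Z) = (5*(-1))*6 = -5*6 = -30)
H(Y, R) = -Y/6 (H(Y, R) = Y*(-⅙) = -Y/6)
d = -477481/288 (d = -((-4*(-30) - 3) - ⅙*11)²/8 = -((120 - 3) - 11/6)²/8 = -(117 - 11/6)²/8 = -(691/6)²/8 = -⅛*477481/36 = -477481/288 ≈ -1657.9)
1/(f + d) = 1/(47353 - 477481/288) = 1/(13160183/288) = 288/13160183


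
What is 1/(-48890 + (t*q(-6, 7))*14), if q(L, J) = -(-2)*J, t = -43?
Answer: -1/57318 ≈ -1.7447e-5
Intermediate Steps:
q(L, J) = 2*J
1/(-48890 + (t*q(-6, 7))*14) = 1/(-48890 - 86*7*14) = 1/(-48890 - 43*14*14) = 1/(-48890 - 602*14) = 1/(-48890 - 8428) = 1/(-57318) = -1/57318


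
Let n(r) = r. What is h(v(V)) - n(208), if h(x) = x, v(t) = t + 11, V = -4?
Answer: -201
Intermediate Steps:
v(t) = 11 + t
h(v(V)) - n(208) = (11 - 4) - 1*208 = 7 - 208 = -201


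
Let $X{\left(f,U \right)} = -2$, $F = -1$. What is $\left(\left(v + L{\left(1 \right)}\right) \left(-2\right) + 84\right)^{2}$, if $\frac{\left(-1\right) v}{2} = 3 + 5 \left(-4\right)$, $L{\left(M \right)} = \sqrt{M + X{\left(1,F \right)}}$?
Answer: $252 - 64 i \approx 252.0 - 64.0 i$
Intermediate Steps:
$L{\left(M \right)} = \sqrt{-2 + M}$ ($L{\left(M \right)} = \sqrt{M - 2} = \sqrt{-2 + M}$)
$v = 34$ ($v = - 2 \left(3 + 5 \left(-4\right)\right) = - 2 \left(3 - 20\right) = \left(-2\right) \left(-17\right) = 34$)
$\left(\left(v + L{\left(1 \right)}\right) \left(-2\right) + 84\right)^{2} = \left(\left(34 + \sqrt{-2 + 1}\right) \left(-2\right) + 84\right)^{2} = \left(\left(34 + \sqrt{-1}\right) \left(-2\right) + 84\right)^{2} = \left(\left(34 + i\right) \left(-2\right) + 84\right)^{2} = \left(\left(-68 - 2 i\right) + 84\right)^{2} = \left(16 - 2 i\right)^{2}$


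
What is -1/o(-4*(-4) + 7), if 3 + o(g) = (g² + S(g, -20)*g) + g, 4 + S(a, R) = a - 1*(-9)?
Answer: -1/1193 ≈ -0.00083822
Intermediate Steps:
S(a, R) = 5 + a (S(a, R) = -4 + (a - 1*(-9)) = -4 + (a + 9) = -4 + (9 + a) = 5 + a)
o(g) = -3 + g + g² + g*(5 + g) (o(g) = -3 + ((g² + (5 + g)*g) + g) = -3 + ((g² + g*(5 + g)) + g) = -3 + (g + g² + g*(5 + g)) = -3 + g + g² + g*(5 + g))
-1/o(-4*(-4) + 7) = -1/(-3 + 2*(-4*(-4) + 7)² + 6*(-4*(-4) + 7)) = -1/(-3 + 2*(16 + 7)² + 6*(16 + 7)) = -1/(-3 + 2*23² + 6*23) = -1/(-3 + 2*529 + 138) = -1/(-3 + 1058 + 138) = -1/1193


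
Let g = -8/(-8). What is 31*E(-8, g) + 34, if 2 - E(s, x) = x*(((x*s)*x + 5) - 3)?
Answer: 282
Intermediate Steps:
g = 1 (g = -8*(-1/8) = 1)
E(s, x) = 2 - x*(2 + s*x**2) (E(s, x) = 2 - x*(((x*s)*x + 5) - 3) = 2 - x*(((s*x)*x + 5) - 3) = 2 - x*((s*x**2 + 5) - 3) = 2 - x*((5 + s*x**2) - 3) = 2 - x*(2 + s*x**2))
31*E(-8, g) + 34 = 31*(2 - 2*1 - 1*(-8)*1**3) + 34 = 31*(2 - 2 - 1*(-8)*1) + 34 = 31*(2 - 2 + 8) + 34 = 31*8 + 34 = 248 + 34 = 282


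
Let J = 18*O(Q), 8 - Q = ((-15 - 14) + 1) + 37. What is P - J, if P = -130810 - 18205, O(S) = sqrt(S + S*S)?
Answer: -149015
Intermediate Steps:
Q = -1 (Q = 8 - (((-15 - 14) + 1) + 37) = 8 - ((-29 + 1) + 37) = 8 - (-28 + 37) = 8 - 1*9 = 8 - 9 = -1)
O(S) = sqrt(S + S**2)
J = 0 (J = 18*sqrt(-(1 - 1)) = 18*sqrt(-1*0) = 18*sqrt(0) = 18*0 = 0)
P = -149015
P - J = -149015 - 1*0 = -149015 + 0 = -149015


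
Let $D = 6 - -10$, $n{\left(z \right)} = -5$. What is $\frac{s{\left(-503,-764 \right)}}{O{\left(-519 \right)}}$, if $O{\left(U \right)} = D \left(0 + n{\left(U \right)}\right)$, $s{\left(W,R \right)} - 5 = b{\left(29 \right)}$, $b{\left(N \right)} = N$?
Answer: $- \frac{17}{40} \approx -0.425$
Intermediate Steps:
$s{\left(W,R \right)} = 34$ ($s{\left(W,R \right)} = 5 + 29 = 34$)
$D = 16$ ($D = 6 + 10 = 16$)
$O{\left(U \right)} = -80$ ($O{\left(U \right)} = 16 \left(0 - 5\right) = 16 \left(-5\right) = -80$)
$\frac{s{\left(-503,-764 \right)}}{O{\left(-519 \right)}} = \frac{34}{-80} = 34 \left(- \frac{1}{80}\right) = - \frac{17}{40}$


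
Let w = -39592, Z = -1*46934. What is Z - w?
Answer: -7342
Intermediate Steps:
Z = -46934
Z - w = -46934 - 1*(-39592) = -46934 + 39592 = -7342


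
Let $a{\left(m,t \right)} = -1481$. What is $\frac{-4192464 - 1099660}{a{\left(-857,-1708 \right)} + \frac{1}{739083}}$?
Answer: $\frac{1955659441146}{547290961} \approx 3573.3$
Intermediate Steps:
$\frac{-4192464 - 1099660}{a{\left(-857,-1708 \right)} + \frac{1}{739083}} = \frac{-4192464 - 1099660}{-1481 + \frac{1}{739083}} = - \frac{5292124}{-1481 + \frac{1}{739083}} = - \frac{5292124}{- \frac{1094581922}{739083}} = \left(-5292124\right) \left(- \frac{739083}{1094581922}\right) = \frac{1955659441146}{547290961}$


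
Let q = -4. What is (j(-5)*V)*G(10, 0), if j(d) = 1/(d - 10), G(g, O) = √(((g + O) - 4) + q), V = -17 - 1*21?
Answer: 38*√2/15 ≈ 3.5827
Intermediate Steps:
V = -38 (V = -17 - 21 = -38)
G(g, O) = √(-8 + O + g) (G(g, O) = √(((g + O) - 4) - 4) = √(((O + g) - 4) - 4) = √((-4 + O + g) - 4) = √(-8 + O + g))
j(d) = 1/(-10 + d)
(j(-5)*V)*G(10, 0) = (-38/(-10 - 5))*√(-8 + 0 + 10) = (-38/(-15))*√2 = (-1/15*(-38))*√2 = 38*√2/15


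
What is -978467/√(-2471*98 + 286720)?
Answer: -139781*√44562/6366 ≈ -4635.1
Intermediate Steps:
-978467/√(-2471*98 + 286720) = -978467/√(-242158 + 286720) = -978467*√44562/44562 = -139781*√44562/6366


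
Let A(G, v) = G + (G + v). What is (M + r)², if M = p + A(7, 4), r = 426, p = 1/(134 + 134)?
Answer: 14159334049/71824 ≈ 1.9714e+5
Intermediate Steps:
A(G, v) = v + 2*G
p = 1/268 ≈ 0.0037313
M = 4825/268 (M = 1/268 + (4 + 2*7) = 1/268 + (4 + 14) = 1/268 + 18 = 4825/268 ≈ 18.004)
(M + r)² = (4825/268 + 426)² = (118993/268)² = 14159334049/71824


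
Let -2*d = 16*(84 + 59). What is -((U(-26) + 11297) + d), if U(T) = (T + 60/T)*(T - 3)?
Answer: -142661/13 ≈ -10974.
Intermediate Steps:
d = -1144 (d = -8*(84 + 59) = -8*143 = -½*2288 = -1144)
U(T) = (-3 + T)*(T + 60/T) (U(T) = (T + 60/T)*(-3 + T) = (-3 + T)*(T + 60/T))
-((U(-26) + 11297) + d) = -(((60 + (-26)² - 180/(-26) - 3*(-26)) + 11297) - 1144) = -(((60 + 676 - 180*(-1/26) + 78) + 11297) - 1144) = -(((60 + 676 + 90/13 + 78) + 11297) - 1144) = -((10672/13 + 11297) - 1144) = -(157533/13 - 1144) = -1*142661/13 = -142661/13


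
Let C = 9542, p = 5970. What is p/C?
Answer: 2985/4771 ≈ 0.62566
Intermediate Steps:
p/C = 5970/9542 = 5970*(1/9542) = 2985/4771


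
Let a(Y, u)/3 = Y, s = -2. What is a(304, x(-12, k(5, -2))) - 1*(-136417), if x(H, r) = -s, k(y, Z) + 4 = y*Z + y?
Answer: 137329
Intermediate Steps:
k(y, Z) = -4 + y + Z*y (k(y, Z) = -4 + (y*Z + y) = -4 + (Z*y + y) = -4 + (y + Z*y) = -4 + y + Z*y)
x(H, r) = 2 (x(H, r) = -1*(-2) = 2)
a(Y, u) = 3*Y
a(304, x(-12, k(5, -2))) - 1*(-136417) = 3*304 - 1*(-136417) = 912 + 136417 = 137329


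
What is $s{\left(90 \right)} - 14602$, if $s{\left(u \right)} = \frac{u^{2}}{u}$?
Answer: $-14512$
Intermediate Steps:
$s{\left(u \right)} = u$
$s{\left(90 \right)} - 14602 = 90 - 14602 = -14512$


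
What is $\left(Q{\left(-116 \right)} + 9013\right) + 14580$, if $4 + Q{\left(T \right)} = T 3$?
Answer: $23241$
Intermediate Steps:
$Q{\left(T \right)} = -4 + 3 T$ ($Q{\left(T \right)} = -4 + T 3 = -4 + 3 T$)
$\left(Q{\left(-116 \right)} + 9013\right) + 14580 = \left(\left(-4 + 3 \left(-116\right)\right) + 9013\right) + 14580 = \left(\left(-4 - 348\right) + 9013\right) + 14580 = \left(-352 + 9013\right) + 14580 = 8661 + 14580 = 23241$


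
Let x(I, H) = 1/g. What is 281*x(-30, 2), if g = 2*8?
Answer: 281/16 ≈ 17.563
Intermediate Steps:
g = 16
x(I, H) = 1/16
281*x(-30, 2) = 281*(1/16) = 281/16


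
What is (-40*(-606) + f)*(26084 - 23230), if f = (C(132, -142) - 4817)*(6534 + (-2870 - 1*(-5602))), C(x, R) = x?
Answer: -123826412380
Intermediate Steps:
f = -43411210 (f = (132 - 4817)*(6534 + (-2870 - 1*(-5602))) = -4685*(6534 + (-2870 + 5602)) = -4685*(6534 + 2732) = -4685*9266 = -43411210)
(-40*(-606) + f)*(26084 - 23230) = (-40*(-606) - 43411210)*(26084 - 23230) = (24240 - 43411210)*2854 = -43386970*2854 = -123826412380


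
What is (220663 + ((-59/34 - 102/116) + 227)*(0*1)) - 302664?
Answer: -82001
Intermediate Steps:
(220663 + ((-59/34 - 102/116) + 227)*(0*1)) - 302664 = (220663 + ((-59*1/34 - 102*1/116) + 227)*0) - 302664 = (220663 + ((-59/34 - 51/58) + 227)*0) - 302664 = (220663 + (-1289/493 + 227)*0) - 302664 = (220663 + (110622/493)*0) - 302664 = (220663 + 0) - 302664 = 220663 - 302664 = -82001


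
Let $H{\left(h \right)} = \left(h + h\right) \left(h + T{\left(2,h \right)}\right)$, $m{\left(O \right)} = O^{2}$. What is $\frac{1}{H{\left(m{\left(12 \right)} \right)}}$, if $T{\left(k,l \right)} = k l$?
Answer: $\frac{1}{124416} \approx 8.0375 \cdot 10^{-6}$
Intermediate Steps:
$H{\left(h \right)} = 6 h^{2}$ ($H{\left(h \right)} = \left(h + h\right) \left(h + 2 h\right) = 2 h 3 h = 6 h^{2}$)
$\frac{1}{H{\left(m{\left(12 \right)} \right)}} = \frac{1}{6 \left(12^{2}\right)^{2}} = \frac{1}{6 \cdot 144^{2}} = \frac{1}{6 \cdot 20736} = \frac{1}{124416}$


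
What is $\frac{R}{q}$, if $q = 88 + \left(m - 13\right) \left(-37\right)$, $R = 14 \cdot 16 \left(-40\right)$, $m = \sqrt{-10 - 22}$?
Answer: $- \frac{5098240}{367569} - \frac{1326080 i \sqrt{2}}{367569} \approx -13.87 - 5.1021 i$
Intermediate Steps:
$m = 4 i \sqrt{2}$ ($m = \sqrt{-32} = 4 i \sqrt{2} \approx 5.6569 i$)
$R = -8960$ ($R = 224 \left(-40\right) = -8960$)
$q = 569 - 148 i \sqrt{2}$ ($q = 88 + \left(4 i \sqrt{2} - 13\right) \left(-37\right) = 88 + \left(-13 + 4 i \sqrt{2}\right) \left(-37\right) = 88 + \left(481 - 148 i \sqrt{2}\right) = 569 - 148 i \sqrt{2} \approx 569.0 - 209.3 i$)
$\frac{R}{q} = - \frac{8960}{569 - 148 i \sqrt{2}}$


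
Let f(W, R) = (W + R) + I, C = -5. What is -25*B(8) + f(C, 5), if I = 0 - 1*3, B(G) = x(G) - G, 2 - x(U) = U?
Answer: 347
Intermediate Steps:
x(U) = 2 - U
B(G) = 2 - 2*G (B(G) = (2 - G) - G = 2 - 2*G)
I = -3 (I = 0 - 3 = -3)
f(W, R) = -3 + R + W (f(W, R) = (W + R) - 3 = (R + W) - 3 = -3 + R + W)
-25*B(8) + f(C, 5) = -25*(2 - 2*8) + (-3 + 5 - 5) = -25*(2 - 16) - 3 = -25*(-14) - 3 = 350 - 3 = 347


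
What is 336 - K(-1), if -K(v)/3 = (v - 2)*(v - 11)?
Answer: 444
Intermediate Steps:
K(v) = -3*(-11 + v)*(-2 + v) (K(v) = -3*(v - 2)*(v - 11) = -3*(-2 + v)*(-11 + v) = -3*(-11 + v)*(-2 + v))
336 - K(-1) = 336 - (-66 - 3*(-1)² + 39*(-1)) = 336 - (-66 - 3*1 - 39) = 336 - (-66 - 3 - 39) = 336 - 1*(-108) = 336 + 108 = 444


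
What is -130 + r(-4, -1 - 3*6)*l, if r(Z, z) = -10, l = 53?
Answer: -660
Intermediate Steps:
-130 + r(-4, -1 - 3*6)*l = -130 - 10*53 = -130 - 530 = -660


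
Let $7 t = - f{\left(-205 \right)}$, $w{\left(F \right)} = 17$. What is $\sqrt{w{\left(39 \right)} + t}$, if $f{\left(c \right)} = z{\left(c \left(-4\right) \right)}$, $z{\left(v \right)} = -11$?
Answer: $\frac{\sqrt{910}}{7} \approx 4.3095$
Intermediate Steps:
$f{\left(c \right)} = -11$
$t = \frac{11}{7}$ ($t = \frac{\left(-1\right) \left(-11\right)}{7} = \frac{1}{7} \cdot 11 = \frac{11}{7} \approx 1.5714$)
$\sqrt{w{\left(39 \right)} + t} = \sqrt{17 + \frac{11}{7}} = \sqrt{\frac{130}{7}} = \frac{\sqrt{910}}{7}$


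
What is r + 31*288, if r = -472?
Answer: 8456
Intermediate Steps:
r + 31*288 = -472 + 31*288 = -472 + 8928 = 8456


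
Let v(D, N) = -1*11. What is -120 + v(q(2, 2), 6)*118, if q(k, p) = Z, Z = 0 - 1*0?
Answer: -1418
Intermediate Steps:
Z = 0 (Z = 0 + 0 = 0)
q(k, p) = 0
v(D, N) = -11
-120 + v(q(2, 2), 6)*118 = -120 - 11*118 = -120 - 1298 = -1418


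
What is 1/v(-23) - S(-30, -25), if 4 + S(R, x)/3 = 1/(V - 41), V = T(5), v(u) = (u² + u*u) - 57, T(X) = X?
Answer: 145157/12012 ≈ 12.084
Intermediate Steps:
v(u) = -57 + 2*u² (v(u) = (u² + u²) - 57 = 2*u² - 57 = -57 + 2*u²)
V = 5
S(R, x) = -145/12 (S(R, x) = -12 + 3/(5 - 41) = -12 + 3/(-36) = -12 + 3*(-1/36) = -12 - 1/12 = -145/12)
1/v(-23) - S(-30, -25) = 1/(-57 + 2*(-23)²) - 1*(-145/12) = 1/(-57 + 2*529) + 145/12 = 1/(-57 + 1058) + 145/12 = 1/1001 + 145/12 = 145157/12012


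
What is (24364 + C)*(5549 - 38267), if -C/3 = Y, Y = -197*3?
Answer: -855150366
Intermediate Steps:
Y = -591
C = 1773 (C = -3*(-591) = 1773)
(24364 + C)*(5549 - 38267) = (24364 + 1773)*(5549 - 38267) = 26137*(-32718) = -855150366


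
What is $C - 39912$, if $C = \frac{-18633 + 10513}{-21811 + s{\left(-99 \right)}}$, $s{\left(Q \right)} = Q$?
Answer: $- \frac{12492340}{313} \approx -39912.0$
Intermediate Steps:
$C = \frac{116}{313}$ ($C = \frac{-18633 + 10513}{-21811 - 99} = - \frac{8120}{-21910} = \left(-8120\right) \left(- \frac{1}{21910}\right) = \frac{116}{313} \approx 0.37061$)
$C - 39912 = \frac{116}{313} - 39912 = - \frac{12492340}{313}$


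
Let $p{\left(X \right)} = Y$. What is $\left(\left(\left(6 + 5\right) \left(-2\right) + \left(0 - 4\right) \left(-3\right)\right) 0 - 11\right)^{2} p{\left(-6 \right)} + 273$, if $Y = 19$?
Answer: $2572$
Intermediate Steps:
$p{\left(X \right)} = 19$
$\left(\left(\left(6 + 5\right) \left(-2\right) + \left(0 - 4\right) \left(-3\right)\right) 0 - 11\right)^{2} p{\left(-6 \right)} + 273 = \left(\left(\left(6 + 5\right) \left(-2\right) + \left(0 - 4\right) \left(-3\right)\right) 0 - 11\right)^{2} \cdot 19 + 273 = \left(\left(11 \left(-2\right) - -12\right) 0 - 11\right)^{2} \cdot 19 + 273 = \left(\left(-22 + 12\right) 0 - 11\right)^{2} \cdot 19 + 273 = \left(\left(-10\right) 0 - 11\right)^{2} \cdot 19 + 273 = \left(0 - 11\right)^{2} \cdot 19 + 273 = \left(-11\right)^{2} \cdot 19 + 273 = 121 \cdot 19 + 273 = 2299 + 273 = 2572$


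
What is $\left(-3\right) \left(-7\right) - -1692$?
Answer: $1713$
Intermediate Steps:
$\left(-3\right) \left(-7\right) - -1692 = 21 + 1692 = 1713$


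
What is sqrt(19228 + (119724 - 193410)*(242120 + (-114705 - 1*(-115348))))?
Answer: I*sqrt(17888215190) ≈ 1.3375e+5*I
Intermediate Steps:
sqrt(19228 + (119724 - 193410)*(242120 + (-114705 - 1*(-115348)))) = sqrt(19228 - 73686*(242120 + (-114705 + 115348))) = sqrt(19228 - 73686*(242120 + 643)) = sqrt(19228 - 73686*242763) = sqrt(19228 - 17888234418) = sqrt(-17888215190) = I*sqrt(17888215190)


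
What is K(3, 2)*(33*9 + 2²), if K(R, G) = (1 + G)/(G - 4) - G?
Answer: -2107/2 ≈ -1053.5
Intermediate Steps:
K(R, G) = -G + (1 + G)/(-4 + G) (K(R, G) = (1 + G)/(-4 + G) - G = -G + (1 + G)/(-4 + G))
K(3, 2)*(33*9 + 2²) = ((1 - 1*2² + 5*2)/(-4 + 2))*(33*9 + 2²) = ((1 - 1*4 + 10)/(-2))*(297 + 4) = -(1 - 4 + 10)/2*301 = -½*7*301 = -7/2*301 = -2107/2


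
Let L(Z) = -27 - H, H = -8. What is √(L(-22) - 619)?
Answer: I*√638 ≈ 25.259*I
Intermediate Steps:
L(Z) = -19 (L(Z) = -27 - 1*(-8) = -27 + 8 = -19)
√(L(-22) - 619) = √(-19 - 619) = √(-638) = I*√638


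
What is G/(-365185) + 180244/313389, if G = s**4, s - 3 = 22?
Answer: -11319034597/22888992393 ≈ -0.49452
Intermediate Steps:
s = 25 (s = 3 + 22 = 25)
G = 390625 (G = 25**4 = 390625)
G/(-365185) + 180244/313389 = 390625/(-365185) + 180244/313389 = 390625*(-1/365185) + 180244*(1/313389) = -78125/73037 + 180244/313389 = -11319034597/22888992393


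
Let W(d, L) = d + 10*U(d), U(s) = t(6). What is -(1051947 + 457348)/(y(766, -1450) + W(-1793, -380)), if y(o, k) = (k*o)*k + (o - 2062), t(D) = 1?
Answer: -1509295/1610511921 ≈ -0.00093715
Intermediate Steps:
U(s) = 1
y(o, k) = -2062 + o + o*k**2 (y(o, k) = o*k**2 + (-2062 + o) = -2062 + o + o*k**2)
W(d, L) = 10 + d (W(d, L) = d + 10*1 = d + 10 = 10 + d)
-(1051947 + 457348)/(y(766, -1450) + W(-1793, -380)) = -(1051947 + 457348)/((-2062 + 766 + 766*(-1450)**2) + (10 - 1793)) = -1509295/((-2062 + 766 + 766*2102500) - 1783) = -1509295/((-2062 + 766 + 1610515000) - 1783) = -1509295/(1610513704 - 1783) = -1509295/1610511921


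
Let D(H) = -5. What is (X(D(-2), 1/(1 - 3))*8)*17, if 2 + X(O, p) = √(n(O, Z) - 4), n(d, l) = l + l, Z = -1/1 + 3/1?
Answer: -272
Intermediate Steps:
Z = 2 (Z = -1*1 + 3*1 = -1 + 3 = 2)
n(d, l) = 2*l
X(O, p) = -2 (X(O, p) = -2 + √(2*2 - 4) = -2 + √(4 - 4) = -2 + √0 = -2 + 0 = -2)
(X(D(-2), 1/(1 - 3))*8)*17 = -2*8*17 = -16*17 = -272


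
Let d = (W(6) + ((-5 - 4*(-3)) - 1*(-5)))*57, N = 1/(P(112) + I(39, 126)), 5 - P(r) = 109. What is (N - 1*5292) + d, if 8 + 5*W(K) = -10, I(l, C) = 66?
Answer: -914513/190 ≈ -4813.2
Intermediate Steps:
P(r) = -104 (P(r) = 5 - 1*109 = 5 - 109 = -104)
N = -1/38 (N = 1/(-104 + 66) = 1/(-38) = -1/38 ≈ -0.026316)
W(K) = -18/5 (W(K) = -8/5 + (⅕)*(-10) = -8/5 - 2 = -18/5)
d = 2394/5 (d = (-18/5 + ((-5 - 4*(-3)) - 1*(-5)))*57 = (-18/5 + ((-5 + 12) + 5))*57 = (-18/5 + (7 + 5))*57 = (-18/5 + 12)*57 = (42/5)*57 = 2394/5 ≈ 478.80)
(N - 1*5292) + d = (-1/38 - 1*5292) + 2394/5 = (-1/38 - 5292) + 2394/5 = -201097/38 + 2394/5 = -914513/190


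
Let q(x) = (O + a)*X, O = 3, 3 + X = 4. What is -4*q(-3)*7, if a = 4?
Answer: -196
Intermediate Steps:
X = 1 (X = -3 + 4 = 1)
q(x) = 7 (q(x) = (3 + 4)*1 = 7*1 = 7)
-4*q(-3)*7 = -4*7*7 = -28*7 = -196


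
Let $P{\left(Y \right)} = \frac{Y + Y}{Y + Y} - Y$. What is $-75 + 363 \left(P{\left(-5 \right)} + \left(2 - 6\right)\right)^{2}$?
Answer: $1377$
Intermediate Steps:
$P{\left(Y \right)} = 1 - Y$ ($P{\left(Y \right)} = \frac{2 Y}{2 Y} - Y = 2 Y \frac{1}{2 Y} - Y = 1 - Y$)
$-75 + 363 \left(P{\left(-5 \right)} + \left(2 - 6\right)\right)^{2} = -75 + 363 \left(\left(1 - -5\right) + \left(2 - 6\right)\right)^{2} = -75 + 363 \left(\left(1 + 5\right) + \left(2 - 6\right)\right)^{2} = -75 + 363 \left(6 - 4\right)^{2} = -75 + 363 \cdot 2^{2} = -75 + 363 \cdot 4 = -75 + 1452 = 1377$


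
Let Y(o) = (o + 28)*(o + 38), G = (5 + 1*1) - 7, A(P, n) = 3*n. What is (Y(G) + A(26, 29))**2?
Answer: 1179396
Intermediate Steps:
G = -1 (G = (5 + 1) - 7 = 6 - 7 = -1)
Y(o) = (28 + o)*(38 + o)
(Y(G) + A(26, 29))**2 = ((1064 + (-1)**2 + 66*(-1)) + 3*29)**2 = ((1064 + 1 - 66) + 87)**2 = (999 + 87)**2 = 1086**2 = 1179396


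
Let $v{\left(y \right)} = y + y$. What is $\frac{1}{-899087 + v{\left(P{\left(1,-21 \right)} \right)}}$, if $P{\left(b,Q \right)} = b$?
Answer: $- \frac{1}{899085} \approx -1.1122 \cdot 10^{-6}$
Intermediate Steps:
$v{\left(y \right)} = 2 y$
$\frac{1}{-899087 + v{\left(P{\left(1,-21 \right)} \right)}} = \frac{1}{-899087 + 2 \cdot 1} = \frac{1}{-899087 + 2} = \frac{1}{-899085} = - \frac{1}{899085}$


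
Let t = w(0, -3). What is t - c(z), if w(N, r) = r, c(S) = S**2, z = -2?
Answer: -7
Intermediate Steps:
t = -3
t - c(z) = -3 - 1*(-2)**2 = -3 - 1*4 = -3 - 4 = -7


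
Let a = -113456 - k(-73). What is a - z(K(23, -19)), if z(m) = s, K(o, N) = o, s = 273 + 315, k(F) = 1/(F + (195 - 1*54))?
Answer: -7754993/68 ≈ -1.1404e+5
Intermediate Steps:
k(F) = 1/(141 + F) (k(F) = 1/(F + (195 - 54)) = 1/(F + 141) = 1/(141 + F))
s = 588
z(m) = 588
a = -7715009/68 (a = -113456 - 1/(141 - 73) = -113456 - 1/68 = -7715009/68 ≈ -1.1346e+5)
a - z(K(23, -19)) = -7715009/68 - 1*588 = -7715009/68 - 588 = -7754993/68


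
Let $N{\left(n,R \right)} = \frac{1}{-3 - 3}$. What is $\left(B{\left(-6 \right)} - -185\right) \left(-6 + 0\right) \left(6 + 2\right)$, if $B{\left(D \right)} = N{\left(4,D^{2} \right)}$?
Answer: $-8872$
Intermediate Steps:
$N{\left(n,R \right)} = - \frac{1}{6}$ ($N{\left(n,R \right)} = \frac{1}{-6} = - \frac{1}{6}$)
$B{\left(D \right)} = - \frac{1}{6}$
$\left(B{\left(-6 \right)} - -185\right) \left(-6 + 0\right) \left(6 + 2\right) = \left(- \frac{1}{6} - -185\right) \left(-6 + 0\right) \left(6 + 2\right) = \left(- \frac{1}{6} + 185\right) \left(\left(-6\right) 8\right) = \frac{1109}{6} \left(-48\right) = -8872$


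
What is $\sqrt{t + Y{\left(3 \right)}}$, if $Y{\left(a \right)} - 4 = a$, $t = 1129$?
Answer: $4 \sqrt{71} \approx 33.705$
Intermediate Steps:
$Y{\left(a \right)} = 4 + a$
$\sqrt{t + Y{\left(3 \right)}} = \sqrt{1129 + \left(4 + 3\right)} = \sqrt{1129 + 7} = \sqrt{1136} = 4 \sqrt{71}$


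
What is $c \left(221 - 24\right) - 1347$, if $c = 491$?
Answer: $95380$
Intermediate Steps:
$c \left(221 - 24\right) - 1347 = 491 \left(221 - 24\right) - 1347 = 491 \cdot 197 - 1347 = 96727 - 1347 = 95380$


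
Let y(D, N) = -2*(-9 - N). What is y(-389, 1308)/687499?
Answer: 2634/687499 ≈ 0.0038313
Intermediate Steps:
y(D, N) = 18 + 2*N
y(-389, 1308)/687499 = (18 + 2*1308)/687499 = (18 + 2616)*(1/687499) = 2634*(1/687499) = 2634/687499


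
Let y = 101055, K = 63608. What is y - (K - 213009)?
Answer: 250456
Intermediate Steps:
y - (K - 213009) = 101055 - (63608 - 213009) = 101055 - 1*(-149401) = 101055 + 149401 = 250456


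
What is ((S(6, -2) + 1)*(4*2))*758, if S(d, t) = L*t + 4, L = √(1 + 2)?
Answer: 30320 - 12128*√3 ≈ 9313.7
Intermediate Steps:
L = √3 ≈ 1.7320
S(d, t) = 4 + t*√3 (S(d, t) = √3*t + 4 = t*√3 + 4 = 4 + t*√3)
((S(6, -2) + 1)*(4*2))*758 = (((4 - 2*√3) + 1)*(4*2))*758 = ((5 - 2*√3)*8)*758 = (40 - 16*√3)*758 = 30320 - 12128*√3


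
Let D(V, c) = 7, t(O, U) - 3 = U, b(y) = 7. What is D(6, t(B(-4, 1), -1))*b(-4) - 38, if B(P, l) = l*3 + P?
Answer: 11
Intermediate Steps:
B(P, l) = P + 3*l (B(P, l) = 3*l + P = P + 3*l)
t(O, U) = 3 + U
D(6, t(B(-4, 1), -1))*b(-4) - 38 = 7*7 - 38 = 49 - 38 = 11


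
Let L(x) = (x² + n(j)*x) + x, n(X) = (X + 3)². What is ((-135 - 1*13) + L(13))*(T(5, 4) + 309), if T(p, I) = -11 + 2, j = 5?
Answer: 259800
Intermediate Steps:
n(X) = (3 + X)²
L(x) = x² + 65*x (L(x) = (x² + (3 + 5)²*x) + x = (x² + 8²*x) + x = (x² + 64*x) + x = x² + 65*x)
T(p, I) = -9
((-135 - 1*13) + L(13))*(T(5, 4) + 309) = ((-135 - 1*13) + 13*(65 + 13))*(-9 + 309) = ((-135 - 13) + 13*78)*300 = (-148 + 1014)*300 = 866*300 = 259800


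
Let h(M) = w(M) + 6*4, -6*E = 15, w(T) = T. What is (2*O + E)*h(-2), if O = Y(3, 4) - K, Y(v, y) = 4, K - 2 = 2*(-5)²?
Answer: -2167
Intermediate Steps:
K = 52 (K = 2 + 2*(-5)² = 2 + 2*25 = 2 + 50 = 52)
E = -5/2 (E = -⅙*15 = -5/2 ≈ -2.5000)
O = -48 (O = 4 - 1*52 = 4 - 52 = -48)
h(M) = 24 + M (h(M) = M + 6*4 = M + 24 = 24 + M)
(2*O + E)*h(-2) = (2*(-48) - 5/2)*(24 - 2) = (-96 - 5/2)*22 = -197/2*22 = -2167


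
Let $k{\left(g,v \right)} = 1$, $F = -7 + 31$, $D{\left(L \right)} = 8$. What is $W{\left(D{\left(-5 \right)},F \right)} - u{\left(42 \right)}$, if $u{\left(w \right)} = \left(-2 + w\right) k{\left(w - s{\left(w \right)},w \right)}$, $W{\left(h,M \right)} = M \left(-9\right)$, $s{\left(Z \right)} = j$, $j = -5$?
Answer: $-256$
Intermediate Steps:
$s{\left(Z \right)} = -5$
$F = 24$
$W{\left(h,M \right)} = - 9 M$
$u{\left(w \right)} = -2 + w$ ($u{\left(w \right)} = \left(-2 + w\right) 1 = -2 + w$)
$W{\left(D{\left(-5 \right)},F \right)} - u{\left(42 \right)} = \left(-9\right) 24 - \left(-2 + 42\right) = -216 - 40 = -256$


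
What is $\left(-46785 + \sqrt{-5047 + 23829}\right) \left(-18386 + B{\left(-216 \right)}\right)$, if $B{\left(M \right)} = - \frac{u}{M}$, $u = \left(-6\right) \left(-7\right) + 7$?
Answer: $\frac{61932844565}{72} - \frac{3971327 \sqrt{18782}}{216} \approx 8.5766 \cdot 10^{8}$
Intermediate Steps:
$u = 49$ ($u = 42 + 7 = 49$)
$B{\left(M \right)} = - \frac{49}{M}$
$\left(-46785 + \sqrt{-5047 + 23829}\right) \left(-18386 + B{\left(-216 \right)}\right) = \left(-46785 + \sqrt{-5047 + 23829}\right) \left(-18386 - \frac{49}{-216}\right) = \left(-46785 + \sqrt{18782}\right) \left(-18386 - - \frac{49}{216}\right) = \left(-46785 + \sqrt{18782}\right) \left(-18386 + \frac{49}{216}\right) = \left(-46785 + \sqrt{18782}\right) \left(- \frac{3971327}{216}\right) = \frac{61932844565}{72} - \frac{3971327 \sqrt{18782}}{216}$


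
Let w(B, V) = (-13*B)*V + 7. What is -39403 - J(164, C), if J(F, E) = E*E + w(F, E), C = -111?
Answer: -288383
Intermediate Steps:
w(B, V) = 7 - 13*B*V (w(B, V) = -13*B*V + 7 = 7 - 13*B*V)
J(F, E) = 7 + E² - 13*E*F (J(F, E) = E*E + (7 - 13*F*E) = E² + (7 - 13*E*F) = 7 + E² - 13*E*F)
-39403 - J(164, C) = -39403 - (7 + (-111)² - 13*(-111)*164) = -39403 - (7 + 12321 + 236652) = -39403 - 1*248980 = -39403 - 248980 = -288383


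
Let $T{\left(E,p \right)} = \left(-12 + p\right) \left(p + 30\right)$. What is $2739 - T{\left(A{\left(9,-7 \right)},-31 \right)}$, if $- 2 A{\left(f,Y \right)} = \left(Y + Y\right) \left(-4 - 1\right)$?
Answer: $2696$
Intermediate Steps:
$A{\left(f,Y \right)} = 5 Y$ ($A{\left(f,Y \right)} = - \frac{\left(Y + Y\right) \left(-4 - 1\right)}{2} = - \frac{2 Y \left(-5\right)}{2} = - \frac{\left(-10\right) Y}{2} = 5 Y$)
$T{\left(E,p \right)} = \left(-12 + p\right) \left(30 + p\right)$
$2739 - T{\left(A{\left(9,-7 \right)},-31 \right)} = 2739 - \left(-360 + \left(-31\right)^{2} + 18 \left(-31\right)\right) = 2739 - \left(-360 + 961 - 558\right) = 2739 - 43 = 2696$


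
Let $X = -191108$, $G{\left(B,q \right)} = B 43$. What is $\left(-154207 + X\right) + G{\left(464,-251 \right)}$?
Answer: $-325363$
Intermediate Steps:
$G{\left(B,q \right)} = 43 B$
$\left(-154207 + X\right) + G{\left(464,-251 \right)} = \left(-154207 - 191108\right) + 43 \cdot 464 = -345315 + 19952 = -325363$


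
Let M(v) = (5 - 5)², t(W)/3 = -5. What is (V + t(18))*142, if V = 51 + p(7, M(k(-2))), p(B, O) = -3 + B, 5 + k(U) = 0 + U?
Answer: 5680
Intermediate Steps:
t(W) = -15 (t(W) = 3*(-5) = -15)
k(U) = -5 + U (k(U) = -5 + (0 + U) = -5 + U)
M(v) = 0 (M(v) = 0² = 0)
V = 55 (V = 51 + (-3 + 7) = 51 + 4 = 55)
(V + t(18))*142 = (55 - 15)*142 = 40*142 = 5680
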